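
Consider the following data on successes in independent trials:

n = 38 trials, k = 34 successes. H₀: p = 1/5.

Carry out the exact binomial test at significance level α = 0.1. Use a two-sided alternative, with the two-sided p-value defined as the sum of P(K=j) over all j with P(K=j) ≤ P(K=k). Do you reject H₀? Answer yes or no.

reject H₀: yes

Exact binomial: n=38, k=34, p₀=1/5=0.2000
P(X=j) = C(n,j)·p₀^j·(1−p₀)^(n−j); p = Σ P(X=j) over j with P(X=j) ≤ P(X=34)
p-value (two-sided) = 0.00000
At α=0.1: p < α → reject H₀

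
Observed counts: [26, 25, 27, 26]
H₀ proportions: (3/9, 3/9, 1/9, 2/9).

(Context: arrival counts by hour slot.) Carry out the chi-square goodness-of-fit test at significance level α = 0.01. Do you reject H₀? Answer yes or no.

n = 104; E_i = n·p_i = [34.67, 34.67, 11.56, 23.11]
χ² = (26−34.67)²/34.67 + (25−34.67)²/34.67 + (27−11.56)²/11.56 + (26−23.11)²/23.11 = 25.8654
df = 3
p-value (upper-tail) = 0.00001
At α=0.01: p < α → reject H₀

reject H₀: yes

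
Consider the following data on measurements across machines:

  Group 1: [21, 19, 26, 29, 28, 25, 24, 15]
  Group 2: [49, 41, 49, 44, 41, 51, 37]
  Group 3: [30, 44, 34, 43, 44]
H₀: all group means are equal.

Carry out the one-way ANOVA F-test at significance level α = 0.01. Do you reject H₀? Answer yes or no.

reject H₀: yes

Group means [23.38, 44.57, 39.00], grand mean 34.700
SSB = Σnᵢ(x̄ᵢ−x̄)² = 1800.611; SSW = ΣΣ(x−x̄ᵢ)² = 493.589
MSB = 1800.611/2 = 900.3054; MSW = 493.589/17 = 29.0347
F = MSB/MSW = 31.0079
df = (2, 17)
p-value (upper-tail) = 0.00000
At α=0.01: p < α → reject H₀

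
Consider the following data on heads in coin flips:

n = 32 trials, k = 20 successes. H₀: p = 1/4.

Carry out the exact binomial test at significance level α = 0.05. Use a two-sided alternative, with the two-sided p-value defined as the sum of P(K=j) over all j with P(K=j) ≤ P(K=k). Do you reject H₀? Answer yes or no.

reject H₀: yes

Exact binomial: n=32, k=20, p₀=1/4=0.2500
P(X=j) = C(n,j)·p₀^j·(1−p₀)^(n−j); p = Σ P(X=j) over j with P(X=j) ≤ P(X=20)
p-value (two-sided) = 0.00001
At α=0.05: p < α → reject H₀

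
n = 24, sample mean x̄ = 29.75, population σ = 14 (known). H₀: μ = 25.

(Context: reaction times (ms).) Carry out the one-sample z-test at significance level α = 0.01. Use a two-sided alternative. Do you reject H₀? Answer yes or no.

reject H₀: no

SE = σ/√n = 14/√24 = 2.8577
z = (x̄−μ₀)/SE = (29.75−25)/2.8577 = 1.6622
p-value (two-sided) = 0.09648
At α=0.01: p ≥ α → fail to reject H₀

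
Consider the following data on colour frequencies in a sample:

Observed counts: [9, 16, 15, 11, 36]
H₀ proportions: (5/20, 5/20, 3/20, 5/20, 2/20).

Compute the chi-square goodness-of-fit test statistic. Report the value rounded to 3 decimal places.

test statistic = 100.264

n = 87; E_i = n·p_i = [21.75, 21.75, 13.05, 21.75, 8.70]
χ² = (9−21.75)²/21.75 + (16−21.75)²/21.75 + (15−13.05)²/13.05 + (11−21.75)²/21.75 + (36−8.70)²/8.70 = 100.2644
df = 4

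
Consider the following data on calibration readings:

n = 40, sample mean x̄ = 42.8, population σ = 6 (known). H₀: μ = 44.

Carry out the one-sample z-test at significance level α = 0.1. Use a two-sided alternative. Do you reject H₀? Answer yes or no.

reject H₀: no

SE = σ/√n = 6/√40 = 0.9487
z = (x̄−μ₀)/SE = (42.8−44)/0.9487 = -1.2649
p-value (two-sided) = 0.20590
At α=0.1: p ≥ α → fail to reject H₀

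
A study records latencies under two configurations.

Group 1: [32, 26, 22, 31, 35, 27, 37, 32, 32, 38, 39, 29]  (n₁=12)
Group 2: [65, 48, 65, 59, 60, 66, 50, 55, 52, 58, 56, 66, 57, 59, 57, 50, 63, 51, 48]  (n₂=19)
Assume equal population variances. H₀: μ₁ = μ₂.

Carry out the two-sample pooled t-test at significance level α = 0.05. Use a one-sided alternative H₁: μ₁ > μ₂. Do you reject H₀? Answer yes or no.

x̄₁=31.667, s₁=5.123, n₁=12
x̄₂=57.105, s₂=6.100, n₂=19
s_p² = [11·5.123² + 18·6.100²]/29 = 33.0502
SE = √(s_p²·(1/12+1/19)) = 2.1198
t = (31.667−57.105)/2.1198 = -12.0003
df = 29
p-value (one-sided, H₁ greater) = 1.00000
At α=0.05: p ≥ α → fail to reject H₀

reject H₀: no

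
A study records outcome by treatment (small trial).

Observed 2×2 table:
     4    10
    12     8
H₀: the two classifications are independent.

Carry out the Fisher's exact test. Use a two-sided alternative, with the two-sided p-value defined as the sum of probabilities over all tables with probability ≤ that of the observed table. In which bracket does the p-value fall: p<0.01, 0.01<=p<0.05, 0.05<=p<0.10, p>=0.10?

Margins: r₁=14, r₂=20, c₁=16, c₂=18, n=34
p_obs = C(14,4)·C(20,12)/C(34,16); sum pmf over tables with pmf ≤ p_obs
p-value (two-sided) = 0.09209
→ bracket: 0.05<=p<0.10

p-value bracket: 0.05<=p<0.10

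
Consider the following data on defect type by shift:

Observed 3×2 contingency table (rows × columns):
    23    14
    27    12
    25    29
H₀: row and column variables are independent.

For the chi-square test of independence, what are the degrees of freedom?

degrees of freedom = 2

df = (r−1)(c−1) = (3−1)·(2−1) = 2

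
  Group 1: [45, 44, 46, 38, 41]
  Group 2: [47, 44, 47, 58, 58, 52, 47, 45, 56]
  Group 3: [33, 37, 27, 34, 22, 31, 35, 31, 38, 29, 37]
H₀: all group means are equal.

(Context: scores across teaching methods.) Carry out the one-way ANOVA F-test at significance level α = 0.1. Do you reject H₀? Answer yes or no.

reject H₀: yes

Group means [42.80, 50.44, 32.18], grand mean 40.880
SSB = Σnᵢ(x̄ᵢ−x̄)² = 1673.981; SSW = ΣΣ(x−x̄ᵢ)² = 532.659
MSB = 1673.981/2 = 836.9907; MSW = 532.659/22 = 24.2118
F = MSB/MSW = 34.5696
df = (2, 22)
p-value (upper-tail) = 0.00000
At α=0.1: p < α → reject H₀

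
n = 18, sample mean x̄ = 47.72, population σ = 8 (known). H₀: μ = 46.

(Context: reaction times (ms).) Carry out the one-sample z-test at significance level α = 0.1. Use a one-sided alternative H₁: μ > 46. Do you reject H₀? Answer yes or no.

SE = σ/√n = 8/√18 = 1.8856
z = (x̄−μ₀)/SE = (47.72−46)/1.8856 = 0.9122
p-value (one-sided, H₁ greater) = 0.18084
At α=0.1: p ≥ α → fail to reject H₀

reject H₀: no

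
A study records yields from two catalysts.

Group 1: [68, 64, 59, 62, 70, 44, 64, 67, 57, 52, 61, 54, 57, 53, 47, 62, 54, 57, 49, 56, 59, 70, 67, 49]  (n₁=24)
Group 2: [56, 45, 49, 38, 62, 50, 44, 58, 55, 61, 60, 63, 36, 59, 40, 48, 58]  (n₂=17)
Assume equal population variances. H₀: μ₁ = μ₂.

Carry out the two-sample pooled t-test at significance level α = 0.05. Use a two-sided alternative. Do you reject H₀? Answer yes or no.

x̄₁=58.417, s₁=7.342, n₁=24
x̄₂=51.882, s₂=8.838, n₂=17
s_p² = [23·7.342² + 16·8.838²]/39 = 63.8358
SE = √(s_p²·(1/24+1/17)) = 2.5328
t = (58.417−51.882)/2.5328 = 2.5799
df = 39
p-value (two-sided) = 0.01376
At α=0.05: p < α → reject H₀

reject H₀: yes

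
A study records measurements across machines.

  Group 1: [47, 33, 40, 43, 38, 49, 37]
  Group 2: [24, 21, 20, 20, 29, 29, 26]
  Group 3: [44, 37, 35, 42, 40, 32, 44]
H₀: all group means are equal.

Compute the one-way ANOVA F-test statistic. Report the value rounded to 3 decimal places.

test statistic = 25.771

Group means [41.00, 24.14, 39.14], grand mean 34.762
SSB = Σnᵢ(x̄ᵢ−x̄)² = 1196.095; SSW = ΣΣ(x−x̄ᵢ)² = 417.714
MSB = 1196.095/2 = 598.0476; MSW = 417.714/18 = 23.2063
F = MSB/MSW = 25.7709
df = (2, 18)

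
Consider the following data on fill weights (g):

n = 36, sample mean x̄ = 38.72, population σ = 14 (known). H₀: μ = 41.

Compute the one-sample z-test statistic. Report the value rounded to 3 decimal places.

test statistic = -0.977

SE = σ/√n = 14/√36 = 2.3333
z = (x̄−μ₀)/SE = (38.72−41)/2.3333 = -0.9771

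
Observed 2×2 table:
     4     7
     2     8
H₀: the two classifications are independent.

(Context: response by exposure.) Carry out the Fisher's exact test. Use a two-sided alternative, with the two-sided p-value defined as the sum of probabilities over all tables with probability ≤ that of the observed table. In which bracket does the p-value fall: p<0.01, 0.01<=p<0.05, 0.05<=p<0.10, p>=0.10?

Margins: r₁=11, r₂=10, c₁=6, c₂=15, n=21
p_obs = C(11,4)·C(10,2)/C(21,6); sum pmf over tables with pmf ≤ p_obs
p-value (two-sided) = 0.63512
→ bracket: p>=0.10

p-value bracket: p>=0.10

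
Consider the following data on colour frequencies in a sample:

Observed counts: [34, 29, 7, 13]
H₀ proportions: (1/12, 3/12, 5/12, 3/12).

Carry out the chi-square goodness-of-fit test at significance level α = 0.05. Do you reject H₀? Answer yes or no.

n = 83; E_i = n·p_i = [6.92, 20.75, 34.58, 20.75]
χ² = (34−6.92)²/6.92 + (29−20.75)²/20.75 + (7−34.58)²/34.58 + (13−20.75)²/20.75 = 134.2241
df = 3
p-value (upper-tail) = 0.00000
At α=0.05: p < α → reject H₀

reject H₀: yes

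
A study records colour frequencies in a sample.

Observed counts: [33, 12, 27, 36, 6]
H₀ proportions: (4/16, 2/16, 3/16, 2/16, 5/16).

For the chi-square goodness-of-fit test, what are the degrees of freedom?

degrees of freedom = 4

df = k − 1 = 5 − 1 = 4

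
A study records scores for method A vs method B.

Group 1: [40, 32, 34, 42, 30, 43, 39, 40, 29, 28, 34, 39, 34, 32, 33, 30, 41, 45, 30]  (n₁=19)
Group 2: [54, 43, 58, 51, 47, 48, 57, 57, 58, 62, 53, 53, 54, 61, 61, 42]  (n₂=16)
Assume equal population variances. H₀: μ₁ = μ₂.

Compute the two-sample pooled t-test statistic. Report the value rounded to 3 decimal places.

test statistic = -9.347

x̄₁=35.526, s₁=5.327, n₁=19
x̄₂=53.688, s₂=6.172, n₂=16
s_p² = [18·5.327² + 15·6.172²]/33 = 32.7932
SE = √(s_p²·(1/19+1/16)) = 1.9431
t = (35.526−53.688)/1.9431 = -9.3466
df = 33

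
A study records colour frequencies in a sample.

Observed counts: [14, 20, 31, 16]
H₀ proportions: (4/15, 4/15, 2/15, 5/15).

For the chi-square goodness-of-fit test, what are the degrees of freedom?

degrees of freedom = 3

df = k − 1 = 4 − 1 = 3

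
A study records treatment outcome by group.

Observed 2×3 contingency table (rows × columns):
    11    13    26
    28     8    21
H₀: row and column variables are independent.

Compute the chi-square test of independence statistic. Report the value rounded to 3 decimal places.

Row totals [50, 57], col totals [39, 21, 47], n=107
χ² = (11−18.22)²/18.22 + (13−9.81)²/9.81 + (26−21.96)²/21.96 + (28−20.78)²/20.78 + (8−11.19)²/11.19 + (21−25.04)²/25.04 = 8.7120
df = 2

test statistic = 8.712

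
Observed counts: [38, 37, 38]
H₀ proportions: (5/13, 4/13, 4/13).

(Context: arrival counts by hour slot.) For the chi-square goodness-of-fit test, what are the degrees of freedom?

degrees of freedom = 2

df = k − 1 = 3 − 1 = 2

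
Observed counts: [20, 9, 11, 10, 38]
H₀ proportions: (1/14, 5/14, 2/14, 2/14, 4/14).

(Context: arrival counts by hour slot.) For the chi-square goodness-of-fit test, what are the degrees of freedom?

df = k − 1 = 5 − 1 = 4

degrees of freedom = 4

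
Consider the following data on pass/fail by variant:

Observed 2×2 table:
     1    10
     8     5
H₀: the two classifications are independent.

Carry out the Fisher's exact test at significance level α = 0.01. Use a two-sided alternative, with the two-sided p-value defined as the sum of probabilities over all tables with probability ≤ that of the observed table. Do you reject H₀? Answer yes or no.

Margins: r₁=11, r₂=13, c₁=9, c₂=15, n=24
p_obs = C(11,1)·C(13,8)/C(24,9); sum pmf over tables with pmf ≤ p_obs
p-value (two-sided) = 0.01306
At α=0.01: p ≥ α → fail to reject H₀

reject H₀: no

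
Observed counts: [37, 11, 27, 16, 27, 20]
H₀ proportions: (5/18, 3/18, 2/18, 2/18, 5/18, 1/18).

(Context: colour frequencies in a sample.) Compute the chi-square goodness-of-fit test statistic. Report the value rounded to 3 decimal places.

n = 138; E_i = n·p_i = [38.33, 23.00, 15.33, 15.33, 38.33, 7.67]
χ² = (37−38.33)²/38.33 + (11−23.00)²/23.00 + (27−15.33)²/15.33 + (16−15.33)²/15.33 + (27−38.33)²/38.33 + (20−7.67)²/7.67 = 38.4043
df = 5

test statistic = 38.404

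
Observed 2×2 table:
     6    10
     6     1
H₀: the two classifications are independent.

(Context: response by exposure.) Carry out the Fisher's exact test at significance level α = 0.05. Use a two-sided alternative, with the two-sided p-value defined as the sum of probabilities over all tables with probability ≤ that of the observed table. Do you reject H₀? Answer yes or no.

reject H₀: no

Margins: r₁=16, r₂=7, c₁=12, c₂=11, n=23
p_obs = C(16,6)·C(7,6)/C(23,12); sum pmf over tables with pmf ≤ p_obs
p-value (two-sided) = 0.06865
At α=0.05: p ≥ α → fail to reject H₀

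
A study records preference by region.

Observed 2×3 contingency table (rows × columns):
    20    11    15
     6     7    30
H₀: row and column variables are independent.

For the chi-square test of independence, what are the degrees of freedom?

degrees of freedom = 2

df = (r−1)(c−1) = (2−1)·(3−1) = 2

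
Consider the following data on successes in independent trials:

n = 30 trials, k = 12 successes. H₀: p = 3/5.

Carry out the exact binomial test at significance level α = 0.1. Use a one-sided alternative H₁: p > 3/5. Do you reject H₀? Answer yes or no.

reject H₀: no

Exact binomial: n=30, k=12, p₀=3/5=0.6000
P(X≥12) from Σ C(n,i)·p₀^i·(1−p₀)^(n−i)
p-value (one-sided, H₁ greater) = 0.99170
At α=0.1: p ≥ α → fail to reject H₀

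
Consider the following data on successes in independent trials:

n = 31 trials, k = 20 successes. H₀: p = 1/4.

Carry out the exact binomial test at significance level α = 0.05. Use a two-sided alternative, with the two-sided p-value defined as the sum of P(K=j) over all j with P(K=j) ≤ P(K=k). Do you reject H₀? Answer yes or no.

Exact binomial: n=31, k=20, p₀=1/4=0.2500
P(X=j) = C(n,j)·p₀^j·(1−p₀)^(n−j); p = Σ P(X=j) over j with P(X=j) ≤ P(X=20)
p-value (two-sided) = 0.00000
At α=0.05: p < α → reject H₀

reject H₀: yes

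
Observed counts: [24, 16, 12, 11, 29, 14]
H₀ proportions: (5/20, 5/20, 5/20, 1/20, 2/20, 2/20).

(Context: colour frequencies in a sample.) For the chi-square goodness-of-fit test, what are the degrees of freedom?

df = k − 1 = 6 − 1 = 5

degrees of freedom = 5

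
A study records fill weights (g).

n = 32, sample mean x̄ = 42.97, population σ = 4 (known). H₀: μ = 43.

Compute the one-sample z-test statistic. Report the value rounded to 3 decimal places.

SE = σ/√n = 4/√32 = 0.7071
z = (x̄−μ₀)/SE = (42.97−43)/0.7071 = -0.0424

test statistic = -0.042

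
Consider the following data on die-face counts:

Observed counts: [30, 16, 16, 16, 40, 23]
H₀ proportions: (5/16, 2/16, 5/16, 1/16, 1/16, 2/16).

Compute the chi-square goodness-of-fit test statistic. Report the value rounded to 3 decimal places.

n = 141; E_i = n·p_i = [44.06, 17.62, 44.06, 8.81, 8.81, 17.62]
χ² = (30−44.06)²/44.06 + (16−17.62)²/17.62 + (16−44.06)²/44.06 + (16−8.81)²/8.81 + (40−8.81)²/8.81 + (23−17.62)²/17.62 = 140.3844
df = 5

test statistic = 140.384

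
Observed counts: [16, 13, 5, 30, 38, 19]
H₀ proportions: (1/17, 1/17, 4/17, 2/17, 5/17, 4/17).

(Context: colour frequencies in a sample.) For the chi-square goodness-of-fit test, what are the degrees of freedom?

degrees of freedom = 5

df = k − 1 = 6 − 1 = 5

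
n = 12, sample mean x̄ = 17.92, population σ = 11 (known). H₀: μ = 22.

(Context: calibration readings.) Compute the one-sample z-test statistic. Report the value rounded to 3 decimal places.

SE = σ/√n = 11/√12 = 3.1754
z = (x̄−μ₀)/SE = (17.92−22)/3.1754 = -1.2849

test statistic = -1.285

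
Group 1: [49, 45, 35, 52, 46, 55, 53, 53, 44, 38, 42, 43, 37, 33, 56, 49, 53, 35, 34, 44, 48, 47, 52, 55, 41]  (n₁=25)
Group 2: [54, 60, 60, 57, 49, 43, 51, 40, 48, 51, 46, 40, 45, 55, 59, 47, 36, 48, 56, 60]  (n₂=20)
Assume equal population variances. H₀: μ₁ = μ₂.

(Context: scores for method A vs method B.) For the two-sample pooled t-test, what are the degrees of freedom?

df = n₁ + n₂ − 2 = 25 + 20 − 2 = 43

degrees of freedom = 43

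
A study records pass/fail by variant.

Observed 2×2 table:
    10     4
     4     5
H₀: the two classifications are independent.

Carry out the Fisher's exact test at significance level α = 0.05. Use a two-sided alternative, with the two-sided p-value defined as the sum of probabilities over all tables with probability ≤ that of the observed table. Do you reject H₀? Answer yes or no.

reject H₀: no

Margins: r₁=14, r₂=9, c₁=14, c₂=9, n=23
p_obs = C(14,10)·C(9,4)/C(23,14); sum pmf over tables with pmf ≤ p_obs
p-value (two-sided) = 0.38264
At α=0.05: p ≥ α → fail to reject H₀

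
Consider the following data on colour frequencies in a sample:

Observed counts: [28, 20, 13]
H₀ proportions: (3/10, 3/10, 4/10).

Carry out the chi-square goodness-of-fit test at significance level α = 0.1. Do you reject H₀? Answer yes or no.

n = 61; E_i = n·p_i = [18.30, 18.30, 24.40]
χ² = (28−18.30)²/18.30 + (20−18.30)²/18.30 + (13−24.40)²/24.40 = 10.6257
df = 2
p-value (upper-tail) = 0.00493
At α=0.1: p < α → reject H₀

reject H₀: yes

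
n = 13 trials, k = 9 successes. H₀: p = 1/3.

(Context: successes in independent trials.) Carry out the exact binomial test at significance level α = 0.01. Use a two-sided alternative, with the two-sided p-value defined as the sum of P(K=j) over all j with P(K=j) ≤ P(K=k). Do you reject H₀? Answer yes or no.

reject H₀: no

Exact binomial: n=13, k=9, p₀=1/3=0.3333
P(X=j) = C(n,j)·p₀^j·(1−p₀)^(n−j); p = Σ P(X=j) over j with P(X=j) ≤ P(X=9)
p-value (two-sided) = 0.01396
At α=0.01: p ≥ α → fail to reject H₀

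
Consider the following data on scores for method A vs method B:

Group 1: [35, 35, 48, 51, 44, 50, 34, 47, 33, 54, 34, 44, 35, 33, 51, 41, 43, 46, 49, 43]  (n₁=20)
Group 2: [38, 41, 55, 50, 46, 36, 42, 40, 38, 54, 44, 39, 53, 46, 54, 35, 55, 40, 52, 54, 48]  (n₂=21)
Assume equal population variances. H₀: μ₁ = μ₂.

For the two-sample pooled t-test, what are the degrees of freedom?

df = n₁ + n₂ − 2 = 20 + 21 − 2 = 39

degrees of freedom = 39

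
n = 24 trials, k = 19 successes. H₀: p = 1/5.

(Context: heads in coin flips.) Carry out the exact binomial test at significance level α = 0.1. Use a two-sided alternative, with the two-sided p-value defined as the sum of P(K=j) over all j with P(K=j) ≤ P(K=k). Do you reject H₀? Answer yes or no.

Exact binomial: n=24, k=19, p₀=1/5=0.2000
P(X=j) = C(n,j)·p₀^j·(1−p₀)^(n−j); p = Σ P(X=j) over j with P(X=j) ≤ P(X=19)
p-value (two-sided) = 0.00000
At α=0.1: p < α → reject H₀

reject H₀: yes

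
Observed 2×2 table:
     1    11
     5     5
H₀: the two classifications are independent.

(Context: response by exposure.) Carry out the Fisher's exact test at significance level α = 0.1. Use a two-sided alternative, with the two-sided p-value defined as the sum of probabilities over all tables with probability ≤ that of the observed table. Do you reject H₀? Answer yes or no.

Margins: r₁=12, r₂=10, c₁=6, c₂=16, n=22
p_obs = C(12,1)·C(10,5)/C(22,6); sum pmf over tables with pmf ≤ p_obs
p-value (two-sided) = 0.05573
At α=0.1: p < α → reject H₀

reject H₀: yes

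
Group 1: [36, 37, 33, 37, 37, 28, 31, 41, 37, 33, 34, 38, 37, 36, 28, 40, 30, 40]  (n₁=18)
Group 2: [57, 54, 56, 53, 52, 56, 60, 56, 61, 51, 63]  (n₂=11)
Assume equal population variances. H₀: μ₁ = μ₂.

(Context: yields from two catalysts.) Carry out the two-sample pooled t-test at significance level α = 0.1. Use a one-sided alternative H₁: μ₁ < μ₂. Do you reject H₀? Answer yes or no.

reject H₀: yes

x̄₁=35.167, s₁=3.944, n₁=18
x̄₂=56.273, s₂=3.797, n₂=11
s_p² = [17·3.944² + 10·3.797²]/27 = 15.1364
SE = √(s_p²·(1/18+1/11)) = 1.4889
t = (35.167−56.273)/1.4889 = -14.1752
df = 27
p-value (one-sided, H₁ less) = 0.00000
At α=0.1: p < α → reject H₀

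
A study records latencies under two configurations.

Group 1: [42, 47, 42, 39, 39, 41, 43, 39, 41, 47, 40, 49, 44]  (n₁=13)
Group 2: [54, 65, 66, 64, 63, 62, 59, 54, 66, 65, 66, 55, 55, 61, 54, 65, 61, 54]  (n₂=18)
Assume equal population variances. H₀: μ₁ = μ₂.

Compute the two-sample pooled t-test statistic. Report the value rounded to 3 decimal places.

test statistic = -11.460

x̄₁=42.538, s₁=3.332, n₁=13
x̄₂=60.500, s₂=4.878, n₂=18
s_p² = [12·3.332² + 17·4.878²]/29 = 18.5424
SE = √(s_p²·(1/13+1/18)) = 1.5673
t = (42.538−60.500)/1.5673 = -11.4601
df = 29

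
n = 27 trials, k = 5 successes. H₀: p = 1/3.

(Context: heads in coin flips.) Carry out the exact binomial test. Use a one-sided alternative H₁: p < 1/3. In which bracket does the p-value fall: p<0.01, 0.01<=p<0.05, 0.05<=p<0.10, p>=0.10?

Exact binomial: n=27, k=5, p₀=1/3=0.3333
P(X≤5) from Σ C(n,i)·p₀^i·(1−p₀)^(n−i)
p-value (one-sided, H₁ less) = 0.07194
→ bracket: 0.05<=p<0.10

p-value bracket: 0.05<=p<0.10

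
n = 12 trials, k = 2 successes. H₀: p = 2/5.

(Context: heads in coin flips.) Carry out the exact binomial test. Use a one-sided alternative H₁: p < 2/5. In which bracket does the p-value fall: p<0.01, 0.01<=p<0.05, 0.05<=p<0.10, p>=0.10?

Exact binomial: n=12, k=2, p₀=2/5=0.4000
P(X≤2) from Σ C(n,i)·p₀^i·(1−p₀)^(n−i)
p-value (one-sided, H₁ less) = 0.08344
→ bracket: 0.05<=p<0.10

p-value bracket: 0.05<=p<0.10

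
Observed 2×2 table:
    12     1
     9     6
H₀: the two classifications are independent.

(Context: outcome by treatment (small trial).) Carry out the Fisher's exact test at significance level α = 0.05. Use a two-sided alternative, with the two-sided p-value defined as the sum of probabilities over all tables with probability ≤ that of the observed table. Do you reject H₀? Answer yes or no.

Margins: r₁=13, r₂=15, c₁=21, c₂=7, n=28
p_obs = C(13,12)·C(15,9)/C(28,21); sum pmf over tables with pmf ≤ p_obs
p-value (two-sided) = 0.08357
At α=0.05: p ≥ α → fail to reject H₀

reject H₀: no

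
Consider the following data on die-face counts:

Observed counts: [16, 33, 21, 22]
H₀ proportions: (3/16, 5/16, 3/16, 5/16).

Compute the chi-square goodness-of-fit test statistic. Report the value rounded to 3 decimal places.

n = 92; E_i = n·p_i = [17.25, 28.75, 17.25, 28.75]
χ² = (16−17.25)²/17.25 + (33−28.75)²/28.75 + (21−17.25)²/17.25 + (22−28.75)²/28.75 = 3.1188
df = 3

test statistic = 3.119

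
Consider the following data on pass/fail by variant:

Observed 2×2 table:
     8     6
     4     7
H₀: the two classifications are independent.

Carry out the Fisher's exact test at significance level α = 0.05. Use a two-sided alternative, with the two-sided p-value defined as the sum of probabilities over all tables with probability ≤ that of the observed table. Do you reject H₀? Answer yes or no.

Margins: r₁=14, r₂=11, c₁=12, c₂=13, n=25
p_obs = C(14,8)·C(11,4)/C(25,12); sum pmf over tables with pmf ≤ p_obs
p-value (two-sided) = 0.42831
At α=0.05: p ≥ α → fail to reject H₀

reject H₀: no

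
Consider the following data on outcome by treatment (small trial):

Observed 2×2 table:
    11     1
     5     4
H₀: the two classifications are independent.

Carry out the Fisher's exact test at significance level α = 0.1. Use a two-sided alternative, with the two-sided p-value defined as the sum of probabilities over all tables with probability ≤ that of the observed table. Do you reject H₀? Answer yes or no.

reject H₀: no

Margins: r₁=12, r₂=9, c₁=16, c₂=5, n=21
p_obs = C(12,11)·C(9,5)/C(21,16); sum pmf over tables with pmf ≤ p_obs
p-value (two-sided) = 0.11942
At α=0.1: p ≥ α → fail to reject H₀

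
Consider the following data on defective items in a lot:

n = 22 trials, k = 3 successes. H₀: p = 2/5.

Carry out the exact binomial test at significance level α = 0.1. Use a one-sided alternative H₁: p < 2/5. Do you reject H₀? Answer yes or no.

Exact binomial: n=22, k=3, p₀=2/5=0.4000
P(X≤3) from Σ C(n,i)·p₀^i·(1−p₀)^(n−i)
p-value (one-sided, H₁ less) = 0.00756
At α=0.1: p < α → reject H₀

reject H₀: yes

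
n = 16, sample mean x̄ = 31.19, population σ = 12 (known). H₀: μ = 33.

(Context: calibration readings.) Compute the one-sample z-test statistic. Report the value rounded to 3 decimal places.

SE = σ/√n = 12/√16 = 3.0000
z = (x̄−μ₀)/SE = (31.19−33)/3.0000 = -0.6033

test statistic = -0.603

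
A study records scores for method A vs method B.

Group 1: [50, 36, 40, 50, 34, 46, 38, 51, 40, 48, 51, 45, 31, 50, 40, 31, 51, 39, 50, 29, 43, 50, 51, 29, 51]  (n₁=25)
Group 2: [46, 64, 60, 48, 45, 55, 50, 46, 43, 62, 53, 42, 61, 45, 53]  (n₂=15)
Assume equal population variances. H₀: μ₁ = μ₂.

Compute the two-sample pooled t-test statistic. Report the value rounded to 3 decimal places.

x̄₁=42.960, s₁=7.855, n₁=25
x̄₂=51.533, s₂=7.405, n₂=15
s_p² = [24·7.855² + 14·7.405²]/38 = 59.1761
SE = √(s_p²·(1/25+1/15)) = 2.5124
t = (42.960−51.533)/2.5124 = -3.4124
df = 38

test statistic = -3.412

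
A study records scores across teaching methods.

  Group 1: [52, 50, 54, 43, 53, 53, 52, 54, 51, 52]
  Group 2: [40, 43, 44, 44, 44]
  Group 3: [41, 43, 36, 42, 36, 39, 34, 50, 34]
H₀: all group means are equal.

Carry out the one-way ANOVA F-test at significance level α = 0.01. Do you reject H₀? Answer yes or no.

reject H₀: yes

Group means [51.40, 43.00, 39.44], grand mean 45.167
SSB = Σnᵢ(x̄ᵢ−x̄)² = 706.711; SSW = ΣΣ(x−x̄ᵢ)² = 320.622
MSB = 706.711/2 = 353.3556; MSW = 320.622/21 = 15.2677
F = MSB/MSW = 23.1440
df = (2, 21)
p-value (upper-tail) = 0.00000
At α=0.01: p < α → reject H₀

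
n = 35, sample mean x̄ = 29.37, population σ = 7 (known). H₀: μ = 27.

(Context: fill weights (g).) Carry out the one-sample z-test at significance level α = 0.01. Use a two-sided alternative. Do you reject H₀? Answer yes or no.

SE = σ/√n = 7/√35 = 1.1832
z = (x̄−μ₀)/SE = (29.37−27)/1.1832 = 2.0030
p-value (two-sided) = 0.04518
At α=0.01: p ≥ α → fail to reject H₀

reject H₀: no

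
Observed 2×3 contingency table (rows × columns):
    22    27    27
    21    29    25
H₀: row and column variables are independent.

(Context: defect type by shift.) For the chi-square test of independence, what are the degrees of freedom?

degrees of freedom = 2

df = (r−1)(c−1) = (2−1)·(3−1) = 2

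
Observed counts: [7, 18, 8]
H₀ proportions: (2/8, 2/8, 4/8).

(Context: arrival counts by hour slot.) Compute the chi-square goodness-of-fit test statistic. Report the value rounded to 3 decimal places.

n = 33; E_i = n·p_i = [8.25, 8.25, 16.50]
χ² = (7−8.25)²/8.25 + (18−8.25)²/8.25 + (8−16.50)²/16.50 = 16.0909
df = 2

test statistic = 16.091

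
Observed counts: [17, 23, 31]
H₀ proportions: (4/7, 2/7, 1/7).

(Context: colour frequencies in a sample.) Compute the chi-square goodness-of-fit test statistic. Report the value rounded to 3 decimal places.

test statistic = 56.947

n = 71; E_i = n·p_i = [40.57, 20.29, 10.14]
χ² = (17−40.57)²/40.57 + (23−20.29)²/20.29 + (31−10.14)²/10.14 = 56.9472
df = 2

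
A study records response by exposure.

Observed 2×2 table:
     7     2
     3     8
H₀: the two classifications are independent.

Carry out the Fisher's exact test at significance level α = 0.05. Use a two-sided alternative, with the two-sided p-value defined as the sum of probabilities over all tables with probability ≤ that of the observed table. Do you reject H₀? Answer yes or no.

reject H₀: no

Margins: r₁=9, r₂=11, c₁=10, c₂=10, n=20
p_obs = C(9,7)·C(11,3)/C(20,10); sum pmf over tables with pmf ≤ p_obs
p-value (two-sided) = 0.06978
At α=0.05: p ≥ α → fail to reject H₀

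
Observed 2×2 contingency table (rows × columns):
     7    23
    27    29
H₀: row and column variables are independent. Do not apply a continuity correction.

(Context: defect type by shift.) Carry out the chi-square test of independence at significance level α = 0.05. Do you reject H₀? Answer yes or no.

reject H₀: yes

Row totals [30, 56], col totals [34, 52], n=86
χ² = (7−11.86)²/11.86 + (23−18.14)²/18.14 + (27−22.14)²/22.14 + (29−33.86)²/33.86 = 5.0589
df = 1
p-value (upper-tail) = 0.02450
At α=0.05: p < α → reject H₀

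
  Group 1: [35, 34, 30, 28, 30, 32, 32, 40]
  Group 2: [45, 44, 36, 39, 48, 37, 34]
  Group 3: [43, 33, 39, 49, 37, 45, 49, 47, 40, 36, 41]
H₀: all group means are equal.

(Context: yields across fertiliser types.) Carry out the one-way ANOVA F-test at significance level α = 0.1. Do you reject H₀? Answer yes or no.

Group means [32.62, 40.43, 41.73], grand mean 38.577
SSB = Σnᵢ(x̄ᵢ−x̄)² = 416.575; SSW = ΣΣ(x−x̄ᵢ)² = 551.771
MSB = 416.575/2 = 208.2875; MSW = 551.771/23 = 23.9900
F = MSB/MSW = 8.6822
df = (2, 23)
p-value (upper-tail) = 0.00155
At α=0.1: p < α → reject H₀

reject H₀: yes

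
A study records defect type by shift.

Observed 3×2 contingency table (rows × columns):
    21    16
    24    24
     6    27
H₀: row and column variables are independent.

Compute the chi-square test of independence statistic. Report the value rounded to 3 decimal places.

test statistic = 12.092

Row totals [37, 48, 33], col totals [51, 67], n=118
χ² = (21−15.99)²/15.99 + (16−21.01)²/21.01 + (24−20.75)²/20.75 + (24−27.25)²/27.25 + (6−14.26)²/14.26 + (27−18.74)²/18.74 = 12.0921
df = 2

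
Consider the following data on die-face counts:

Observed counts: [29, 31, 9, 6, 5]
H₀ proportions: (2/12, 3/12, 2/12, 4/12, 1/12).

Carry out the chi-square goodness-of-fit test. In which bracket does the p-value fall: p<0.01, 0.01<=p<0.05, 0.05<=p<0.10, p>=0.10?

p-value bracket: p<0.01

n = 80; E_i = n·p_i = [13.33, 20.00, 13.33, 26.67, 6.67]
χ² = (29−13.33)²/13.33 + (31−20.00)²/20.00 + (9−13.33)²/13.33 + (6−26.67)²/26.67 + (5−6.67)²/6.67 = 42.3000
df = 4
p-value (upper-tail) = 0.00000
→ bracket: p<0.01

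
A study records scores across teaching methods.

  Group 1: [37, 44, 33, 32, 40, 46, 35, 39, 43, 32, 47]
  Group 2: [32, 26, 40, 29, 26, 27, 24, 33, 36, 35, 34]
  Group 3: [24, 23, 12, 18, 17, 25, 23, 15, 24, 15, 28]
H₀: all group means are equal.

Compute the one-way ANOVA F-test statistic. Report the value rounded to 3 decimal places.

test statistic = 34.535

Group means [38.91, 31.09, 20.36], grand mean 30.121
SSB = Σnᵢ(x̄ᵢ−x̄)² = 1907.152; SSW = ΣΣ(x−x̄ᵢ)² = 828.364
MSB = 1907.152/2 = 953.5758; MSW = 828.364/30 = 27.6121
F = MSB/MSW = 34.5347
df = (2, 30)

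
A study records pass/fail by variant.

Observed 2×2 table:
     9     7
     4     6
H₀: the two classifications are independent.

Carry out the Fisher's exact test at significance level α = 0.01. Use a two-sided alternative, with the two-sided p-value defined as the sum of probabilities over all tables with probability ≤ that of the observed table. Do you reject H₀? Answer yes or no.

reject H₀: no

Margins: r₁=16, r₂=10, c₁=13, c₂=13, n=26
p_obs = C(16,9)·C(10,4)/C(26,13); sum pmf over tables with pmf ≤ p_obs
p-value (two-sided) = 0.68817
At α=0.01: p ≥ α → fail to reject H₀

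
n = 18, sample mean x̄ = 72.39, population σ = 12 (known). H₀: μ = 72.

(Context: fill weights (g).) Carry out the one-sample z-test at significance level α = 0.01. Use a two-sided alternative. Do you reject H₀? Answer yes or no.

reject H₀: no

SE = σ/√n = 12/√18 = 2.8284
z = (x̄−μ₀)/SE = (72.39−72)/2.8284 = 0.1379
p-value (two-sided) = 0.89033
At α=0.01: p ≥ α → fail to reject H₀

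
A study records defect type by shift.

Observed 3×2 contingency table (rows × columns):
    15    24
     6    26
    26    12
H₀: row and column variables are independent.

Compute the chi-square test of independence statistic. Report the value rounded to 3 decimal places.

test statistic = 18.012

Row totals [39, 32, 38], col totals [47, 62], n=109
χ² = (15−16.82)²/16.82 + (24−22.18)²/22.18 + (6−13.80)²/13.80 + (26−18.20)²/18.20 + (26−16.39)²/16.39 + (12−21.61)²/21.61 = 18.0117
df = 2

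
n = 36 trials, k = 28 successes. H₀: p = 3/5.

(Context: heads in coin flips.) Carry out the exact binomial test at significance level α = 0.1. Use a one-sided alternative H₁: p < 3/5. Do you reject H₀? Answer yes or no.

reject H₀: no

Exact binomial: n=36, k=28, p₀=3/5=0.6000
P(X≤28) from Σ C(n,i)·p₀^i·(1−p₀)^(n−i)
p-value (one-sided, H₁ less) = 0.99254
At α=0.1: p ≥ α → fail to reject H₀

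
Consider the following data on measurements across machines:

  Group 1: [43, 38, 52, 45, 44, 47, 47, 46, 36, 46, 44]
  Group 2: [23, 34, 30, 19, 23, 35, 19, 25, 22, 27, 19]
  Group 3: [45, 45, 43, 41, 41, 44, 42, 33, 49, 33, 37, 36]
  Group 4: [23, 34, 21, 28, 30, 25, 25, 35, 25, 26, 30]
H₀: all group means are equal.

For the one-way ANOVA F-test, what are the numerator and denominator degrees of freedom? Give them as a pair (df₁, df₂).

degrees of freedom = [3, 41]

k = 4 groups, N = 45 total
df = (k−1, N−k) = (4−1, 45−4) = (3, 41)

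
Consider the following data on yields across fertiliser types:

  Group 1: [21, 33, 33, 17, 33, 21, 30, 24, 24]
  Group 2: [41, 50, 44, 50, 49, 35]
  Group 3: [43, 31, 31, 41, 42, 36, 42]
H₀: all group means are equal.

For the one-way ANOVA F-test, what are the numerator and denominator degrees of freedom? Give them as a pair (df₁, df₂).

k = 3 groups, N = 22 total
df = (k−1, N−k) = (3−1, 22−3) = (2, 19)

degrees of freedom = [2, 19]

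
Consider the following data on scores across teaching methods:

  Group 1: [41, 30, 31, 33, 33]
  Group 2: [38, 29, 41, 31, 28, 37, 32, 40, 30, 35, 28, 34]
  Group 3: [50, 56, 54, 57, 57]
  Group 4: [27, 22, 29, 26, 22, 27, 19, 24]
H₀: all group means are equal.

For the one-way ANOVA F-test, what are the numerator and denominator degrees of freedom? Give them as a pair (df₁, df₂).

degrees of freedom = [3, 26]

k = 4 groups, N = 30 total
df = (k−1, N−k) = (4−1, 30−4) = (3, 26)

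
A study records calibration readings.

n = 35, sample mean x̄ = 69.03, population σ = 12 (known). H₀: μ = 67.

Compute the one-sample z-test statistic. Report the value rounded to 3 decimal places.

SE = σ/√n = 12/√35 = 2.0284
z = (x̄−μ₀)/SE = (69.03−67)/2.0284 = 1.0008

test statistic = 1.001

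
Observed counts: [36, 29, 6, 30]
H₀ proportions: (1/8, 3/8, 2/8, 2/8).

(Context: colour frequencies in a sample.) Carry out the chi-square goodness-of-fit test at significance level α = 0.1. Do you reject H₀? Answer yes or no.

reject H₀: yes

n = 101; E_i = n·p_i = [12.62, 37.88, 25.25, 25.25]
χ² = (36−12.62)²/12.62 + (29−37.88)²/37.88 + (6−25.25)²/25.25 + (30−25.25)²/25.25 = 60.9274
df = 3
p-value (upper-tail) = 0.00000
At α=0.1: p < α → reject H₀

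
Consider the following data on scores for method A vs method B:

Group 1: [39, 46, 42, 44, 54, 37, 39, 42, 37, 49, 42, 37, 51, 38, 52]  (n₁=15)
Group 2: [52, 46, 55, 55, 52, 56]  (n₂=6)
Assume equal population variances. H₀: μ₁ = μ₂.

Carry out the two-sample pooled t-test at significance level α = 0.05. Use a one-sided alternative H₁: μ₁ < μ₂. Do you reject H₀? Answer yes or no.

reject H₀: yes

x̄₁=43.267, s₁=5.849, n₁=15
x̄₂=52.667, s₂=3.670, n₂=6
s_p² = [14·5.849² + 5·3.670²]/19 = 28.7509
SE = √(s_p²·(1/15+1/6)) = 2.5901
t = (43.267−52.667)/2.5901 = -3.6292
df = 19
p-value (one-sided, H₁ less) = 0.00089
At α=0.05: p < α → reject H₀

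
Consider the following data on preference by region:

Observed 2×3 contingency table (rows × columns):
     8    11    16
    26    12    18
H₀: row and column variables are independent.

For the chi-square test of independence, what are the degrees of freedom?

df = (r−1)(c−1) = (2−1)·(3−1) = 2

degrees of freedom = 2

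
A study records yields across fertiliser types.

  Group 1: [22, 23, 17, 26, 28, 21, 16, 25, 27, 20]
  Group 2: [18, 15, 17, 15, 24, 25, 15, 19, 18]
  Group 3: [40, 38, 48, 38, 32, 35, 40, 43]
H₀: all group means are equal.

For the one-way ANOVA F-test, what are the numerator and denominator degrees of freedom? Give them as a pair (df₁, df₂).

degrees of freedom = [2, 24]

k = 3 groups, N = 27 total
df = (k−1, N−k) = (3−1, 27−3) = (2, 24)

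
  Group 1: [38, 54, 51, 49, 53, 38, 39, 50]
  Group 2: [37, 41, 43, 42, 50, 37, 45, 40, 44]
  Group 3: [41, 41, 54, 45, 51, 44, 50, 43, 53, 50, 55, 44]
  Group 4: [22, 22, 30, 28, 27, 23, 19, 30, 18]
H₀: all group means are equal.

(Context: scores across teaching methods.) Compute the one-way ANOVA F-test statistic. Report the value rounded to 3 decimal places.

Group means [46.50, 42.11, 47.58, 24.33], grand mean 40.553
SSB = Σnᵢ(x̄ᵢ−x̄)² = 3265.589; SSW = ΣΣ(x−x̄ᵢ)² = 925.806
MSB = 3265.589/3 = 1088.5297; MSW = 925.806/34 = 27.2296
F = MSB/MSW = 39.9760
df = (3, 34)

test statistic = 39.976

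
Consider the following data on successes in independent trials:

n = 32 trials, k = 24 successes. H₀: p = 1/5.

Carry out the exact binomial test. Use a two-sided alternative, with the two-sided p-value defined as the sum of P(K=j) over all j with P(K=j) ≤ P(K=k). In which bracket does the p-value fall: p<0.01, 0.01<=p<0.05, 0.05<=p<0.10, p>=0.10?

p-value bracket: p<0.01

Exact binomial: n=32, k=24, p₀=1/5=0.2000
P(X=j) = C(n,j)·p₀^j·(1−p₀)^(n−j); p = Σ P(X=j) over j with P(X=j) ≤ P(X=24)
p-value (two-sided) = 0.00000
→ bracket: p<0.01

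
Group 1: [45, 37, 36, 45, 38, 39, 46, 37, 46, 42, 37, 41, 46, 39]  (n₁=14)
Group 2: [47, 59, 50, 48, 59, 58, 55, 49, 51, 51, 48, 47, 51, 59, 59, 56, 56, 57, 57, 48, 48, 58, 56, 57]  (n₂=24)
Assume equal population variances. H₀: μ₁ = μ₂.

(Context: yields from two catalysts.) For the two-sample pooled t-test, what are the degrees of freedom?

df = n₁ + n₂ − 2 = 14 + 24 − 2 = 36

degrees of freedom = 36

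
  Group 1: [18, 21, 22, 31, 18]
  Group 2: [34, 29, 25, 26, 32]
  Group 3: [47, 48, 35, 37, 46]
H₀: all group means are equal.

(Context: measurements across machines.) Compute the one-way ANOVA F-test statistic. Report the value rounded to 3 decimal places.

test statistic = 20.365

Group means [22.00, 29.20, 42.60], grand mean 31.267
SSB = Σnᵢ(x̄ᵢ−x̄)² = 1092.933; SSW = ΣΣ(x−x̄ᵢ)² = 322.000
MSB = 1092.933/2 = 546.4667; MSW = 322.000/12 = 26.8333
F = MSB/MSW = 20.3652
df = (2, 12)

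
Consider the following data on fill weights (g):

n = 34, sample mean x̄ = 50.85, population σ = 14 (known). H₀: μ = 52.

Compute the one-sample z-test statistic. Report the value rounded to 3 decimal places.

test statistic = -0.479

SE = σ/√n = 14/√34 = 2.4010
z = (x̄−μ₀)/SE = (50.85−52)/2.4010 = -0.4790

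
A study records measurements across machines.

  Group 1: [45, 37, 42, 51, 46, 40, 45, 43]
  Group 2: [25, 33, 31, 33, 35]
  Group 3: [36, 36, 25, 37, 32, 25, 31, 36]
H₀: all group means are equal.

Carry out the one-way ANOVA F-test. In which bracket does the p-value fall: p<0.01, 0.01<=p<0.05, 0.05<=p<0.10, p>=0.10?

p-value bracket: p<0.01

Group means [43.62, 31.40, 32.25], grand mean 36.381
SSB = Σnᵢ(x̄ᵢ−x̄)² = 680.377; SSW = ΣΣ(x−x̄ᵢ)² = 354.575
MSB = 680.377/2 = 340.1887; MSW = 354.575/18 = 19.6986
F = MSB/MSW = 17.2697
df = (2, 18)
p-value (upper-tail) = 0.00007
→ bracket: p<0.01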